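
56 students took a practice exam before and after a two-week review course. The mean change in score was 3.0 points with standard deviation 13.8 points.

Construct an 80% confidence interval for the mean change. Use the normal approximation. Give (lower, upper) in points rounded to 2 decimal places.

(0.64, 5.36)

This is a matched-pairs design, so SE = s_d/√n = 13.8/√56 = 1.8441.
Margin = 1.282 × 1.8441 = 2.3641; the interval is 3.0 ± 2.3641 = (0.64, 5.36).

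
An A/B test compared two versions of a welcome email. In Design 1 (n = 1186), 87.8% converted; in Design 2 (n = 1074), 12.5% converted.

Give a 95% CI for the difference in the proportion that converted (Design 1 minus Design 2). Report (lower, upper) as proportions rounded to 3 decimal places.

The two standard errors are √(0.8780×0.1220/1186) = 0.00950 and √(0.1250×0.8750/1074) = 0.01009.
Because the samples are independent, SE_diff = √(0.00950² + 0.01009²) = 0.01386.
Using z* = 1.960 for 95%, ME = 1.960 × 0.01386 = 0.02717.
p̂₁ − p̂₂ = 0.7530; interval 0.7530 ± 0.02717 gives (0.726, 0.780).

(0.726, 0.780)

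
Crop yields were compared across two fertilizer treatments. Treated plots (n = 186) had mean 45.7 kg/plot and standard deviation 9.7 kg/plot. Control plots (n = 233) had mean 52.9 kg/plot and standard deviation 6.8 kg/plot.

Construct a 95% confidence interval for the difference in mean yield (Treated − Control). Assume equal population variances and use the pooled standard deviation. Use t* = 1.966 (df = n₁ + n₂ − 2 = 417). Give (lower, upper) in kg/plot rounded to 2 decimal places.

(-8.79, -5.61)

Pooled variance s_p² = [185·9.7² + 232·6.8²] / (186+233−2) = 67.4684, so s_p = 8.2139.
SE_diff = s_p·√(1/n₁ + 1/n₂) = 8.2139·√(1/186 + 1/233) = 0.8076.
t* = 1.966; margin = 1.966 × 0.8076 = 1.5877.
Difference = 45.7 − 52.9 = -7.2000.
-7.2000 ± 1.5877 → (-8.79, -5.61).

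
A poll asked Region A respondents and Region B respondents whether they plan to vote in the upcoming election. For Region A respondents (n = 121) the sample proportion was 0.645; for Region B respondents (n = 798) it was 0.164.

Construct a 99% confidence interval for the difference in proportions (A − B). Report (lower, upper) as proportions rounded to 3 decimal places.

SE₁ = √(p̂₁(1−p̂₁)/n₁) = √(0.6450·0.3550/121) = 0.04350; SE₂ = √(0.1640·0.8360/798) = 0.01311.
Independent samples: SE of the difference = √(SE₁² + SE₂²) = √(0.00189225 + 0.0001718721) = 0.04543.
z* for 99% confidence is 2.576, so the margin of error is 2.576 × 0.04543 = 0.11703.
Point estimate p̂₁ − p̂₂ = 0.6450 − 0.1640 = 0.4810.
0.4810 ± 0.11703 → (0.364, 0.598).

(0.364, 0.598)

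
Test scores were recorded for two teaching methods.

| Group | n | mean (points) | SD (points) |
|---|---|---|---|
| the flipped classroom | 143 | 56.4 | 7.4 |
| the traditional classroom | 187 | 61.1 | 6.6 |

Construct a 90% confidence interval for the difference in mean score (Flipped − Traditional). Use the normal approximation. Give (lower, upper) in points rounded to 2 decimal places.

(-5.99, -3.41)

Per-group SEs: s₁/√n₁ = 7.4/√143 = 0.6188, s₂/√n₂ = 6.6/√187 = 0.4826.
Unpooled SE of the difference: √(0.38291344 + 0.23290276) = 0.7847.
Margin of error = z* · SE = 1.645 × 0.7847 = 1.2908.
x̄₁ − x̄₂ = 56.4 − 61.1 = -4.7000.
CI: -4.7000 ± 1.2908 = (-5.99, -3.41).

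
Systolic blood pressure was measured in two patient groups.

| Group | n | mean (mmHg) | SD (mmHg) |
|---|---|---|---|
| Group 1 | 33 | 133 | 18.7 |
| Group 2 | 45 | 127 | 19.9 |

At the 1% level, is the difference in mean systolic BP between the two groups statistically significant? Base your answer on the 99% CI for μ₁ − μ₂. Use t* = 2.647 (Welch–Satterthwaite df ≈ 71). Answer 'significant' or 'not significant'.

not significant

Per-group SEs: s₁/√n₁ = 18.7/√33 = 3.2553, s₂/√n₂ = 19.9/√45 = 2.9665.
Unpooled SE of the difference: √(10.59697809 + 8.80012225) = 4.4042.
Margin of error = t* · SE = 2.647 × 4.4042 = 11.6579.
x̄₁ − x̄₂ = 133 − 127 = 6.0000.
CI: 6.0000 ± 11.6579 = (-5.6579, 17.6579).
The interval (-5.6579, 17.6579) contains 0, so the difference is not significant.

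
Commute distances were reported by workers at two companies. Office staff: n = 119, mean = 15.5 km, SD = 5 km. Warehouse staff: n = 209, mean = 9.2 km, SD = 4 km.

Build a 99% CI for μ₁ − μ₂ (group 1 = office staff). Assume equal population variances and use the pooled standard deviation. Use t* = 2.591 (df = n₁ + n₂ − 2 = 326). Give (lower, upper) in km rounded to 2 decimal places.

Pooled variance s_p² = [118·5² + 208·4²] / (119+209−2) = 19.2577, so s_p = 4.3884.
SE_diff = s_p·√(1/n₁ + 1/n₂) = 4.3884·√(1/119 + 1/209) = 0.5040.
t* = 2.591; margin = 2.591 × 0.5040 = 1.3059.
Difference = 15.5 − 9.2 = 6.3000.
6.3000 ± 1.3059 → (4.99, 7.61).

(4.99, 7.61)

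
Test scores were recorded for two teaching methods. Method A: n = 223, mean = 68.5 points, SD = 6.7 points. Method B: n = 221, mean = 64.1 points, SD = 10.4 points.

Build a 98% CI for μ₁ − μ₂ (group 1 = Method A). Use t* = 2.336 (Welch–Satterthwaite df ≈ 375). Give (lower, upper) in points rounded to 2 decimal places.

(2.46, 6.34)

Per-group SEs: s₁/√n₁ = 6.7/√223 = 0.4487, s₂/√n₂ = 10.4/√221 = 0.6996.
Unpooled SE of the difference: √(0.20133169 + 0.48944016) = 0.8311.
Margin of error = t* · SE = 2.336 × 0.8311 = 1.9414.
x̄₁ − x̄₂ = 68.5 − 64.1 = 4.4000.
CI: 4.4000 ± 1.9414 = (2.46, 6.34).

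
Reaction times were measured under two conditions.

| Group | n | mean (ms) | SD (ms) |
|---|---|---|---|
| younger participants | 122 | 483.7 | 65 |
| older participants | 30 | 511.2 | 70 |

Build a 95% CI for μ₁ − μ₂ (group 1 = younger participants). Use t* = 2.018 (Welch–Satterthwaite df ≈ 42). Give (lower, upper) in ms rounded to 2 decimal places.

(-55.89, 0.89)

Standard errors of each mean: 65/√122 = 5.8848 and 70/√30 = 12.7802.
SE(x̄₁ − x̄₂) = √(5.8848² + 12.7802²) = 14.0700 for independent samples with unequal variances.
With t* = 2.018, the margin is 2.018 × 14.0700 = 28.3933.
x̄₁ − x̄₂ = 483.7 − 511.2 = -27.5000; the interval is -27.5000 ± 28.3933 = (-55.89, 0.89).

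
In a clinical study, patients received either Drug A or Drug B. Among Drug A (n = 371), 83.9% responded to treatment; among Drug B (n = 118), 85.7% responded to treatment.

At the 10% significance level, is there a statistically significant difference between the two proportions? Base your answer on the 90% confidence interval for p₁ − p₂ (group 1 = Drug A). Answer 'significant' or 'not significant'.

SE₁ = √(p̂₁(1−p̂₁)/n₁) = √(0.8390·0.1610/371) = 0.01908; SE₂ = √(0.8570·0.1430/118) = 0.03223.
Independent samples: SE of the difference = √(SE₁² + SE₂²) = √(0.0003640464 + 0.0010387729) = 0.03745.
z* for 90% confidence is 1.645, so the margin of error is 1.645 × 0.03745 = 0.06161.
Point estimate p̂₁ − p̂₂ = 0.8390 − 0.8570 = -0.0180.
-0.0180 ± 0.06161 → (-0.07961, 0.04361).
The interval (-0.07961, 0.04361) contains 0, so the difference is not significant.

not significant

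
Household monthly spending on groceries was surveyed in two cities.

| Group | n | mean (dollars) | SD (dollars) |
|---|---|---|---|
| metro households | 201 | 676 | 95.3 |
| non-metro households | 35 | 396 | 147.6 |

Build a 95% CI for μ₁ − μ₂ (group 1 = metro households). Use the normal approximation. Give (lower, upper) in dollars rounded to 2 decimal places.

(229.36, 330.64)

SE₁ = s₁/√n₁ = 95.3/√201 = 6.7219; SE₂ = 147.6/√35 = 24.9490.
Independent samples, unequal variances: SE_diff = √(SE₁² + SE₂²) = √(45.18393961 + 622.452601) = 25.8387.
z* = 1.960, so margin of error = 1.960 × 25.8387 = 50.6439.
Difference in means = 676 − 396 = 280.0000.
280.0000 ± 50.6439 → (229.36, 330.64).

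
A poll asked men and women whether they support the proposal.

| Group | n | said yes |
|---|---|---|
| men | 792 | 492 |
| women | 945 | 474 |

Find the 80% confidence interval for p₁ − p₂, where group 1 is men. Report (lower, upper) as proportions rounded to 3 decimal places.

(0.089, 0.150)

Sample proportions: 492/792 = 0.6212, 474/945 = 0.5016.
Each SE is √(p̂(1−p̂)/n): √(0.6212·0.3788/792) = 0.01724 and √(0.5016·0.4984/945) = 0.01626.
SE(p̂₁ − p̂₂) = √(SE₁² + SE₂²) = √(0.0002972176 + 0.0002643876) = 0.02370, since the two samples are independent.
At 80% confidence z* = 1.282; margin = 1.282 × 0.02370 = 0.03038.
The difference is 0.6212 − 0.5016 = 0.1196, so the interval is 0.1196 ± 0.03038 = (0.089, 0.150).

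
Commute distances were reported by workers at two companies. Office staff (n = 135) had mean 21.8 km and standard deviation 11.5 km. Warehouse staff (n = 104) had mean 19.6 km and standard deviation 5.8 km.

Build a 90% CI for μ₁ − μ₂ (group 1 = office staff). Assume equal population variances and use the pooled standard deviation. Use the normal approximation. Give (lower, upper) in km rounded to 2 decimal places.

(0.17, 4.23)

s_p = √[((n₁−1)s₁² + (n₂−1)s₂²)/(n₁+n₂−2)] = √[(134·11.5² + 103·5.8²)/237] = 9.4548.
SE = 9.4548·√(1/135 + 1/104) = 1.2336.
With z* = 1.645, margin = 1.645 × 1.2336 = 2.0293.
x̄₁ − x̄₂ = 21.8 − 19.6 = 2.2000; interval 2.2000 ± 2.0293 = (0.17, 4.23).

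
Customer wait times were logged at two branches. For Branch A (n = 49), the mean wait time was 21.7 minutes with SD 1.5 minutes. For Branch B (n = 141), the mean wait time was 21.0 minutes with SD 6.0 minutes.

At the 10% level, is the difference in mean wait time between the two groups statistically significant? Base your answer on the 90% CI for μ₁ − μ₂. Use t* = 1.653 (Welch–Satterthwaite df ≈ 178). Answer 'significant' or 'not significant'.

not significant

Per-group SEs: s₁/√n₁ = 1.5/√49 = 0.2143, s₂/√n₂ = 6.0/√141 = 0.5053.
Unpooled SE of the difference: √(0.04592449 + 0.25532809) = 0.5489.
Margin of error = t* · SE = 1.653 × 0.5489 = 0.9073.
x̄₁ − x̄₂ = 21.7 − 21.0 = 0.7000.
CI: 0.7000 ± 0.9073 = (-0.2073, 1.6073).
The interval (-0.2073, 1.6073) contains 0, so the difference is not significant.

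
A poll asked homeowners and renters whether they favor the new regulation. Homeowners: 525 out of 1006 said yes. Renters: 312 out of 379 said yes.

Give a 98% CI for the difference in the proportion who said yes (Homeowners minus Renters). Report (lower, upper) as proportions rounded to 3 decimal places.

p̂₁ = 525/1006 = 0.5219 and p̂₂ = 312/379 = 0.8232.
SE₁ = √(p̂₁(1−p̂₁)/n₁) = √(0.5219·0.4781/1006) = 0.01575; SE₂ = √(0.8232·0.1768/379) = 0.01960.
Independent samples: SE of the difference = √(SE₁² + SE₂²) = √(0.0002480625 + 0.00038416) = 0.02514.
z* for 98% confidence is 2.326, so the margin of error is 2.326 × 0.02514 = 0.05848.
Point estimate p̂₁ − p̂₂ = 0.5219 − 0.8232 = -0.3013.
-0.3013 ± 0.05848 → (-0.360, -0.243).

(-0.360, -0.243)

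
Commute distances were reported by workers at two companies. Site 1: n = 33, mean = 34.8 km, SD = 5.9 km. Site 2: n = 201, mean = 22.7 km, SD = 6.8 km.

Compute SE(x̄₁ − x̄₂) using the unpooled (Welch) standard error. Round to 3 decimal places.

1.134

Standard errors of each mean: 5.9/√33 = 1.0271 and 6.8/√201 = 0.4796.
SE(x̄₁ − x̄₂) = √(1.0271² + 0.4796²) = 1.1336 for independent samples with unequal variances.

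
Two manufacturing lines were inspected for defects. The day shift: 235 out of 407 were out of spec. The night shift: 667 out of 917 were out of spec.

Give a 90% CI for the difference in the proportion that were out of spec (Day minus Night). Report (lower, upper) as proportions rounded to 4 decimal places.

(-0.1970, -0.1030)

p̂₁ = 235/407 = 0.5774 and p̂₂ = 667/917 = 0.7274.
SE₁ = √(p̂₁(1−p̂₁)/n₁) = √(0.5774·0.4226/407) = 0.02449; SE₂ = √(0.7274·0.2726/917) = 0.01470.
Independent samples: SE of the difference = √(SE₁² + SE₂²) = √(0.0005997601 + 0.00021609) = 0.02856.
z* for 90% confidence is 1.645, so the margin of error is 1.645 × 0.02856 = 0.04698.
Point estimate p̂₁ − p̂₂ = 0.5774 − 0.7274 = -0.1500.
-0.1500 ± 0.04698 → (-0.1970, -0.1030).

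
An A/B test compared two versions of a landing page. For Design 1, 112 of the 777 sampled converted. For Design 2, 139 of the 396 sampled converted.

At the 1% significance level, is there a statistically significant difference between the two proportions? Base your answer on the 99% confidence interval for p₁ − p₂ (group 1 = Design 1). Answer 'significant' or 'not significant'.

First, p̂₁ = 112/777 = 0.1441; p̂₂ = 139/396 = 0.3510.
The two standard errors are √(0.1441×0.8559/777) = 0.01260 and √(0.3510×0.6490/396) = 0.02398.
Because the samples are independent, SE_diff = √(0.01260² + 0.02398²) = 0.02709.
Using z* = 2.576 for 99%, ME = 2.576 × 0.02709 = 0.06978.
p̂₁ − p̂₂ = -0.2069; interval -0.2069 ± 0.06978 gives (-0.27668, -0.13712).
The interval (-0.27668, -0.13712) does not contain 0, so the difference is significant.

significant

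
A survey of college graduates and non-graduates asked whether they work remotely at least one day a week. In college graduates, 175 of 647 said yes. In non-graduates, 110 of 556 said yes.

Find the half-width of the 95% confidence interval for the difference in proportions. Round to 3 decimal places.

Sample proportions: 175/647 = 0.2705, 110/556 = 0.1978.
Each SE is √(p̂(1−p̂)/n): √(0.2705·0.7295/647) = 0.01746 and √(0.1978·0.8022/556) = 0.01689.
SE(p̂₁ − p̂₂) = √(SE₁² + SE₂²) = √(0.0003048516 + 0.0002852721) = 0.02429, since the two samples are independent.
At 95% confidence z* = 1.960; margin = 1.960 × 0.02429 = 0.04761.

0.048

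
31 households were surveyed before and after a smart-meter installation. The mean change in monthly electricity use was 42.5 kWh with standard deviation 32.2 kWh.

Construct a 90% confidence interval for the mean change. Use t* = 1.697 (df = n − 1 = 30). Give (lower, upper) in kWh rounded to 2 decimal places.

(32.69, 52.31)

Paired design: SE = s_d/√n = 32.2/√31 = 5.7833.
t* = 1.697; margin of error = 1.697 × 5.7833 = 9.8143.
42.5 ± 9.8143 → (32.69, 52.31).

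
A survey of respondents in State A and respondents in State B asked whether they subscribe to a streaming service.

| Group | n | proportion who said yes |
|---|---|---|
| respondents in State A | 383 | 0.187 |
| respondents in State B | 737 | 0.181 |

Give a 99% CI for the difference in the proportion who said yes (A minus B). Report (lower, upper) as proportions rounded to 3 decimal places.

SE₁ = √(p̂₁(1−p̂₁)/n₁) = √(0.1870·0.8130/383) = 0.01992; SE₂ = √(0.1810·0.8190/737) = 0.01418.
Independent samples: SE of the difference = √(SE₁² + SE₂²) = √(0.0003968064 + 0.0002010724) = 0.02445.
z* for 99% confidence is 2.576, so the margin of error is 2.576 × 0.02445 = 0.06298.
Point estimate p̂₁ − p̂₂ = 0.1870 − 0.1810 = 0.0060.
0.0060 ± 0.06298 → (-0.057, 0.069).

(-0.057, 0.069)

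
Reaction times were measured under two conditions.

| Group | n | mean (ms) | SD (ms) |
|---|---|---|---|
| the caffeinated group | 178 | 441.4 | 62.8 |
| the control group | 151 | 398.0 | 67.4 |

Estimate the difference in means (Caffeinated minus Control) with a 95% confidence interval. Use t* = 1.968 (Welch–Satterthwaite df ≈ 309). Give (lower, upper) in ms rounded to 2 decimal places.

(29.18, 57.62)

SE₁ = s₁/√n₁ = 62.8/√178 = 4.7071; SE₂ = 67.4/√151 = 5.4849.
Independent samples, unequal variances: SE_diff = √(SE₁² + SE₂²) = √(22.15679041 + 30.08412801) = 7.2278.
t* = 1.968, so margin of error = 1.968 × 7.2278 = 14.2243.
Difference in means = 441.4 − 398.0 = 43.4000.
43.4000 ± 14.2243 → (29.18, 57.62).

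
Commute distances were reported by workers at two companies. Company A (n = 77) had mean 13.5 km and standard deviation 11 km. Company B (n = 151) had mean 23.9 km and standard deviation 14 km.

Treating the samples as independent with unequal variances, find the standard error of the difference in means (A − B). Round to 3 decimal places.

Per-group SEs: s₁/√n₁ = 11/√77 = 1.2536, s₂/√n₂ = 14/√151 = 1.1393.
Unpooled SE of the difference: √(1.57151296 + 1.29800449) = 1.6940.

1.694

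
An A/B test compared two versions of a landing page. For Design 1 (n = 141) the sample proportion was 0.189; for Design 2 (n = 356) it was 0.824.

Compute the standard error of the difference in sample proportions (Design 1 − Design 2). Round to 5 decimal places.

SE₁ = √(p̂₁(1−p̂₁)/n₁) = √(0.1890·0.8110/141) = 0.03297; SE₂ = √(0.8240·0.1760/356) = 0.02018.
Independent samples: SE of the difference = √(SE₁² + SE₂²) = √(0.0010870209 + 0.0004072324) = 0.03866.

0.03866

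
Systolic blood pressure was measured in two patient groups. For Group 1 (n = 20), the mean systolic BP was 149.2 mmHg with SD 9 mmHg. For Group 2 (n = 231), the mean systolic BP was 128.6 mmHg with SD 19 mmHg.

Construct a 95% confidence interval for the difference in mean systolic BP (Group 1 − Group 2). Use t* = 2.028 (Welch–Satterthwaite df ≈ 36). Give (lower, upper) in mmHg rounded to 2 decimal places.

(15.80, 25.40)

Per-group SEs: s₁/√n₁ = 9/√20 = 2.0125, s₂/√n₂ = 19/√231 = 1.2501.
Unpooled SE of the difference: √(4.05015625 + 1.56275001) = 2.3692.
Margin of error = t* · SE = 2.028 × 2.3692 = 4.8047.
x̄₁ − x̄₂ = 149.2 − 128.6 = 20.6000.
CI: 20.6000 ± 4.8047 = (15.80, 25.40).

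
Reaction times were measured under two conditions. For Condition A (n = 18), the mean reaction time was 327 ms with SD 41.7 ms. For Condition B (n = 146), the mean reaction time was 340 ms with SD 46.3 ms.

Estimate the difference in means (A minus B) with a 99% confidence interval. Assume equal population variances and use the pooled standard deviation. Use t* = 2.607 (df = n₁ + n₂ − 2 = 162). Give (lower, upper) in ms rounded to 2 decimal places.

s_p = √[((n₁−1)s₁² + (n₂−1)s₂²)/(n₁+n₂−2)] = √[(17·41.7² + 145·46.3²)/162] = 45.8390.
SE = 45.8390·√(1/18 + 1/146) = 11.4510.
With t* = 2.607, margin = 2.607 × 11.4510 = 29.8528.
x̄₁ − x̄₂ = 327 − 340 = -13.0000; interval -13.0000 ± 29.8528 = (-42.85, 16.85).

(-42.85, 16.85)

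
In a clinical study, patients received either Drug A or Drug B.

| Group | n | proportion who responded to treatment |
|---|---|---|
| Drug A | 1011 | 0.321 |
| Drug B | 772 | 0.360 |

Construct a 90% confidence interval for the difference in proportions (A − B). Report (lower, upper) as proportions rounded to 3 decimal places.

SE₁ = √(p̂₁(1−p̂₁)/n₁) = √(0.3210·0.6790/1011) = 0.01468; SE₂ = √(0.3600·0.6400/772) = 0.01728.
Independent samples: SE of the difference = √(SE₁² + SE₂²) = √(0.0002155024 + 0.0002985984) = 0.02267.
z* for 90% confidence is 1.645, so the margin of error is 1.645 × 0.02267 = 0.03729.
Point estimate p̂₁ − p̂₂ = 0.3210 − 0.3600 = -0.0390.
-0.0390 ± 0.03729 → (-0.076, -0.002).

(-0.076, -0.002)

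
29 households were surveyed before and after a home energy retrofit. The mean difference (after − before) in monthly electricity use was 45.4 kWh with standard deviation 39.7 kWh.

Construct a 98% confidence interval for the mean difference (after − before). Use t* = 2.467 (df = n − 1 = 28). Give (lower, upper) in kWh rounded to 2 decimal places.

(27.21, 63.59)

This is a matched-pairs design, so SE = s_d/√n = 39.7/√29 = 7.3721.
Margin = 2.467 × 7.3721 = 18.1870; the interval is 45.4 ± 18.1870 = (27.21, 63.59).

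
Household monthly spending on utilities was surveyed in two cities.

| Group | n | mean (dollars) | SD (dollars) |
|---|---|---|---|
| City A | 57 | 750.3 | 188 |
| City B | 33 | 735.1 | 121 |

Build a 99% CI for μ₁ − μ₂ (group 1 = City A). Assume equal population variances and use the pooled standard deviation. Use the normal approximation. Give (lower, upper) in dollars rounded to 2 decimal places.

Pooled variance s_p² = [56·188² + 32·121²] / (57+33−2) = 27815.6364, so s_p = 166.7802.
SE_diff = s_p·√(1/n₁ + 1/n₂) = 166.7802·√(1/57 + 1/33) = 36.4814.
z* = 2.576; margin = 2.576 × 36.4814 = 93.9761.
Difference = 750.3 − 735.1 = 15.2000.
15.2000 ± 93.9761 → (-78.78, 109.18).

(-78.78, 109.18)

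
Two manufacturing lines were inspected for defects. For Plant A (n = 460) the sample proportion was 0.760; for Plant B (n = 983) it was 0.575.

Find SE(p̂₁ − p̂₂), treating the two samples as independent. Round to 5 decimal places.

SE₁ = √(p̂₁(1−p̂₁)/n₁) = √(0.7600·0.2400/460) = 0.01991; SE₂ = √(0.5750·0.4250/983) = 0.01577.
Independent samples: SE of the difference = √(SE₁² + SE₂²) = √(0.0003964081 + 0.0002486929) = 0.02540.

0.02540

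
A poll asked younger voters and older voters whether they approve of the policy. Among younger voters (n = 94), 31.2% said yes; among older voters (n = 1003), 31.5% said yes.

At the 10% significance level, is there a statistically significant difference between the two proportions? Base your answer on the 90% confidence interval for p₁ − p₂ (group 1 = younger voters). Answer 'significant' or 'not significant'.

Each SE is √(p̂(1−p̂)/n): √(0.3120·0.6880/94) = 0.04779 and √(0.3150·0.6850/1003) = 0.01467.
SE(p̂₁ − p̂₂) = √(SE₁² + SE₂²) = √(0.0022838841 + 0.0002152089) = 0.04999, since the two samples are independent.
At 90% confidence z* = 1.645; margin = 1.645 × 0.04999 = 0.08223.
The difference is 0.3120 − 0.3150 = -0.0030, so the interval is -0.0030 ± 0.08223 = (-0.08523, 0.07923).
The interval (-0.08523, 0.07923) contains 0, so the difference is not significant.

not significant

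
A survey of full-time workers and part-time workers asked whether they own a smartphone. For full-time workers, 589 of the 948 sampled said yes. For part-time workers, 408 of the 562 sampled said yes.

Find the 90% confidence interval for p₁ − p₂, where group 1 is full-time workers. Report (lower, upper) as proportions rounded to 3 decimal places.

(-0.145, -0.064)

p̂₁ = 589/948 = 0.6213 and p̂₂ = 408/562 = 0.7260.
SE₁ = √(p̂₁(1−p̂₁)/n₁) = √(0.6213·0.3787/948) = 0.01575; SE₂ = √(0.7260·0.2740/562) = 0.01881.
Independent samples: SE of the difference = √(SE₁² + SE₂²) = √(0.0002480625 + 0.0003538161) = 0.02453.
z* for 90% confidence is 1.645, so the margin of error is 1.645 × 0.02453 = 0.04035.
Point estimate p̂₁ − p̂₂ = 0.6213 − 0.7260 = -0.1047.
-0.1047 ± 0.04035 → (-0.145, -0.064).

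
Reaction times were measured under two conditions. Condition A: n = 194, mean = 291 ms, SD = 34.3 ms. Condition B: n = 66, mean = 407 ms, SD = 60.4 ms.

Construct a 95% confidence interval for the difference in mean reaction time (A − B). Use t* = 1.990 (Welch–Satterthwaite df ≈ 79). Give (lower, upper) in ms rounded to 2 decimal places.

(-131.59, -100.41)

Per-group SEs: s₁/√n₁ = 34.3/√194 = 2.4626, s₂/√n₂ = 60.4/√66 = 7.4347.
Unpooled SE of the difference: √(6.06439876 + 55.27476409) = 7.8319.
Margin of error = t* · SE = 1.990 × 7.8319 = 15.5855.
x̄₁ − x̄₂ = 291 − 407 = -116.0000.
CI: -116.0000 ± 15.5855 = (-131.59, -100.41).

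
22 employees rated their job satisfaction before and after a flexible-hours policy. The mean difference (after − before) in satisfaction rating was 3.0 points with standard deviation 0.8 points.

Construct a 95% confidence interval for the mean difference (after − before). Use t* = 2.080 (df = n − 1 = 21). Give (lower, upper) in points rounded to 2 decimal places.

(2.65, 3.35)

Paired design: SE = s_d/√n = 0.8/√22 = 0.1706.
t* = 2.080; margin of error = 2.080 × 0.1706 = 0.3548.
3.0 ± 0.3548 → (2.65, 3.35).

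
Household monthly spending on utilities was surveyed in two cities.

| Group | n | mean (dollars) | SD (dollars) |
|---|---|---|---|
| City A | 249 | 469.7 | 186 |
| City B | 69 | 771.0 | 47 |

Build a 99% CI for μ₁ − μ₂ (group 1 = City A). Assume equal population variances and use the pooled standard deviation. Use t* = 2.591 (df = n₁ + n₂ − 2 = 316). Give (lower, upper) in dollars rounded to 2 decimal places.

(-359.89, -242.71)

Pooled variance s_p² = [248·186² + 68·47²] / (249+69−2) = 27626.6456, so s_p = 166.2127.
SE_diff = s_p·√(1/n₁ + 1/n₂) = 166.2127·√(1/249 + 1/69) = 22.6128.
t* = 2.591; margin = 2.591 × 22.6128 = 58.5898.
Difference = 469.7 − 771.0 = -301.3000.
-301.3000 ± 58.5898 → (-359.89, -242.71).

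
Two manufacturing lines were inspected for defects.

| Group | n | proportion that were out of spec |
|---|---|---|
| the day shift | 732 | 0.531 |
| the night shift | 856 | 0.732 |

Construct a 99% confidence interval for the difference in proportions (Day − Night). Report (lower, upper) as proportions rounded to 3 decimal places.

The two standard errors are √(0.5310×0.4690/732) = 0.01844 and √(0.7320×0.2680/856) = 0.01514.
Because the samples are independent, SE_diff = √(0.01844² + 0.01514²) = 0.02386.
Using z* = 2.576 for 99%, ME = 2.576 × 0.02386 = 0.06146.
p̂₁ − p̂₂ = -0.2010; interval -0.2010 ± 0.06146 gives (-0.262, -0.140).

(-0.262, -0.140)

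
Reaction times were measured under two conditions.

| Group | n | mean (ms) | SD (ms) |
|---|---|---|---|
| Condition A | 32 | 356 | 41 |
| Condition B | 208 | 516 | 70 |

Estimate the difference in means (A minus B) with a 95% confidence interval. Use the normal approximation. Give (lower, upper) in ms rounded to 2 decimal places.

SE₁ = s₁/√n₁ = 41/√32 = 7.2478; SE₂ = 70/√208 = 4.8536.
Independent samples, unequal variances: SE_diff = √(SE₁² + SE₂²) = √(52.53060484 + 23.55743296) = 8.7228.
z* = 1.960, so margin of error = 1.960 × 8.7228 = 17.0967.
Difference in means = 356 − 516 = -160.0000.
-160.0000 ± 17.0967 → (-177.10, -142.90).

(-177.10, -142.90)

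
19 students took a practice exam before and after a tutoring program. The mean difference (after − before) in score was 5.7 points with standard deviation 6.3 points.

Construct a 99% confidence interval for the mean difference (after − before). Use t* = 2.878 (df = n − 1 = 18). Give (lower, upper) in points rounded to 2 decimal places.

(1.54, 9.86)

This is a matched-pairs design, so SE = s_d/√n = 6.3/√19 = 1.4453.
Margin = 2.878 × 1.4453 = 4.1596; the interval is 5.7 ± 4.1596 = (1.54, 9.86).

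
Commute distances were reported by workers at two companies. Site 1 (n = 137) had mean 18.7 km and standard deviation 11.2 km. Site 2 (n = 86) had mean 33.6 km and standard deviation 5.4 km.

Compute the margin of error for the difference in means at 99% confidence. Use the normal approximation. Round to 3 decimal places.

Standard errors of each mean: 11.2/√137 = 0.9569 and 5.4/√86 = 0.5823.
SE(x̄₁ − x̄₂) = √(0.9569² + 0.5823²) = 1.1201 for independent samples with unequal variances.
With z* = 2.576, the margin is 2.576 × 1.1201 = 2.8854.

2.885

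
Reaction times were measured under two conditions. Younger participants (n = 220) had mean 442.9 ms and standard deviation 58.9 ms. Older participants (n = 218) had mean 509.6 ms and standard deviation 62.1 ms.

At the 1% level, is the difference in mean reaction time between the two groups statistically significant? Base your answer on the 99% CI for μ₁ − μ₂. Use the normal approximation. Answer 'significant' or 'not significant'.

significant

Per-group SEs: s₁/√n₁ = 58.9/√220 = 3.9710, s₂/√n₂ = 62.1/√218 = 4.2059.
Unpooled SE of the difference: √(15.768841 + 17.68959481) = 5.7843.
Margin of error = z* · SE = 2.576 × 5.7843 = 14.9004.
x̄₁ − x̄₂ = 442.9 − 509.6 = -66.7000.
CI: -66.7000 ± 14.9004 = (-81.6004, -51.7996).
The interval (-81.6004, -51.7996) does not contain 0, so the difference is significant.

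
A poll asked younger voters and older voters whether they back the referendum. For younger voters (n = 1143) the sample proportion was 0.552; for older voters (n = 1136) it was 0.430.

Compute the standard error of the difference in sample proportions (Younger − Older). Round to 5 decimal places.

0.02079

SE₁ = √(p̂₁(1−p̂₁)/n₁) = √(0.5520·0.4480/1143) = 0.01471; SE₂ = √(0.4300·0.5700/1136) = 0.01469.
Independent samples: SE of the difference = √(SE₁² + SE₂²) = √(0.0002163841 + 0.0002157961) = 0.02079.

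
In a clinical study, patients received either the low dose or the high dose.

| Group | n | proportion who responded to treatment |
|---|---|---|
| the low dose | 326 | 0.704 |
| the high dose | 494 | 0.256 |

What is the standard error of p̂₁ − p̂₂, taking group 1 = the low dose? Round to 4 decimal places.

0.0320

Each SE is √(p̂(1−p̂)/n): √(0.7040·0.2960/326) = 0.02528 and √(0.2560·0.7440/494) = 0.01964.
SE(p̂₁ − p̂₂) = √(SE₁² + SE₂²) = √(0.0006390784 + 0.0003857296) = 0.03201, since the two samples are independent.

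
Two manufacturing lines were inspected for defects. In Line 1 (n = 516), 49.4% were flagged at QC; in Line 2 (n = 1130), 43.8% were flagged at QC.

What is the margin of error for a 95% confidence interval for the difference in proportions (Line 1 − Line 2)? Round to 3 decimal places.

0.052

SE₁ = √(p̂₁(1−p̂₁)/n₁) = √(0.4940·0.5060/516) = 0.02201; SE₂ = √(0.4380·0.5620/1130) = 0.01476.
Independent samples: SE of the difference = √(SE₁² + SE₂²) = √(0.0004844401 + 0.0002178576) = 0.02650.
z* for 95% confidence is 1.960, so the margin of error is 1.960 × 0.02650 = 0.05194.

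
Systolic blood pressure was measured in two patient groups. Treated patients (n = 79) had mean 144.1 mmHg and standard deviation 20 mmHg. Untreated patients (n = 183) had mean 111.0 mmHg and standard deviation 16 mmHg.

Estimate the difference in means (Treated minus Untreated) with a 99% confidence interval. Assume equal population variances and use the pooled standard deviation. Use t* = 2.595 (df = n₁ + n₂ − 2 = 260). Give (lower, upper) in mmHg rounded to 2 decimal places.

Pooled variance s_p² = [78·20² + 182·16²] / (79+183−2) = 299.2000, so s_p = 17.2974.
SE_diff = s_p·√(1/n₁ + 1/n₂) = 17.2974·√(1/79 + 1/183) = 2.3286.
t* = 2.595; margin = 2.595 × 2.3286 = 6.0427.
Difference = 144.1 − 111.0 = 33.1000.
33.1000 ± 6.0427 → (27.06, 39.14).

(27.06, 39.14)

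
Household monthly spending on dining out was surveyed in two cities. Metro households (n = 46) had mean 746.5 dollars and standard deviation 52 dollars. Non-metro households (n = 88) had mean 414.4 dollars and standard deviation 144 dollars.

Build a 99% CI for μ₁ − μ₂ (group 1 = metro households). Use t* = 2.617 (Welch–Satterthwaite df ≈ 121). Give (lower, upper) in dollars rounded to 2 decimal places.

SE₁ = s₁/√n₁ = 52/√46 = 7.6670; SE₂ = 144/√88 = 15.3505.
Independent samples, unequal variances: SE_diff = √(SE₁² + SE₂²) = √(58.782889 + 235.63785025) = 17.1587.
t* = 2.617, so margin of error = 2.617 × 17.1587 = 44.9043.
Difference in means = 746.5 − 414.4 = 332.1000.
332.1000 ± 44.9043 → (287.20, 377.00).

(287.20, 377.00)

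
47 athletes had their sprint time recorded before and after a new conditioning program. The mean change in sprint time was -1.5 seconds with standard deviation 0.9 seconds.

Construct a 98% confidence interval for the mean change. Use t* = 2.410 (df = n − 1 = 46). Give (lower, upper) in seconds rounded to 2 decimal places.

Paired design: SE = s_d/√n = 0.9/√47 = 0.1313.
t* = 2.410; margin of error = 2.410 × 0.1313 = 0.3164.
-1.5 ± 0.3164 → (-1.82, -1.18).

(-1.82, -1.18)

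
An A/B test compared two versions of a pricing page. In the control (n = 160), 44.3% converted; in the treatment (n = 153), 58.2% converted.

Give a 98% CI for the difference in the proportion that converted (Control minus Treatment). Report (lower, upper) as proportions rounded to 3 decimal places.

(-0.269, -0.009)

Each SE is √(p̂(1−p̂)/n): √(0.4430·0.5570/160) = 0.03927 and √(0.5820·0.4180/153) = 0.03988.
SE(p̂₁ − p̂₂) = √(SE₁² + SE₂²) = √(0.0015421329 + 0.0015904144) = 0.05597, since the two samples are independent.
At 98% confidence z* = 2.326; margin = 2.326 × 0.05597 = 0.13019.
The difference is 0.4430 − 0.5820 = -0.1390, so the interval is -0.1390 ± 0.13019 = (-0.269, -0.009).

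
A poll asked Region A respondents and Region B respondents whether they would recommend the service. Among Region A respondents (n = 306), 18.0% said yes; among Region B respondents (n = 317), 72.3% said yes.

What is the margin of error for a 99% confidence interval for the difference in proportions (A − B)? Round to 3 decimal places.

0.086

The two standard errors are √(0.1800×0.8200/306) = 0.02196 and √(0.7230×0.2770/317) = 0.02514.
Because the samples are independent, SE_diff = √(0.02196² + 0.02514²) = 0.03338.
Using z* = 2.576 for 99%, ME = 2.576 × 0.03338 = 0.08599.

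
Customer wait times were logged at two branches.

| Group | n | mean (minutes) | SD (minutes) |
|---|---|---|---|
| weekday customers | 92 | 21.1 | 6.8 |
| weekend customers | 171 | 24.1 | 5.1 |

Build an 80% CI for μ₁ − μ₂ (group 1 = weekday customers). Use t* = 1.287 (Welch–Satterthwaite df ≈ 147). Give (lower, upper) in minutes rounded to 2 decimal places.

(-4.04, -1.96)

SE₁ = s₁/√n₁ = 6.8/√92 = 0.7089; SE₂ = 5.1/√171 = 0.3900.
Independent samples, unequal variances: SE_diff = √(SE₁² + SE₂²) = √(0.50253921 + 0.1521) = 0.8091.
t* = 1.287, so margin of error = 1.287 × 0.8091 = 1.0413.
Difference in means = 21.1 − 24.1 = -3.0000.
-3.0000 ± 1.0413 → (-4.04, -1.96).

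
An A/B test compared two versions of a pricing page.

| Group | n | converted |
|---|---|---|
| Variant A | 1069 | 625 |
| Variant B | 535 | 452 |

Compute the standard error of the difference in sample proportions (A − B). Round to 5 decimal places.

0.02173

Sample proportions: 625/1069 = 0.5847, 452/535 = 0.8449.
Each SE is √(p̂(1−p̂)/n): √(0.5847·0.4153/1069) = 0.01507 and √(0.8449·0.1551/535) = 0.01565.
SE(p̂₁ − p̂₂) = √(SE₁² + SE₂²) = √(0.0002271049 + 0.0002449225) = 0.02173, since the two samples are independent.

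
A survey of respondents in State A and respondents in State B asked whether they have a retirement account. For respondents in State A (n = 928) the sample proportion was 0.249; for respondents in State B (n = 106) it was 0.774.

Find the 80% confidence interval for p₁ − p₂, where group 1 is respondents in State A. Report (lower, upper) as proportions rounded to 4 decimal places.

SE₁ = √(p̂₁(1−p̂₁)/n₁) = √(0.2490·0.7510/928) = 0.01420; SE₂ = √(0.7740·0.2260/106) = 0.04062.
Independent samples: SE of the difference = √(SE₁² + SE₂²) = √(0.00020164 + 0.0016499844) = 0.04303.
z* for 80% confidence is 1.282, so the margin of error is 1.282 × 0.04303 = 0.05516.
Point estimate p̂₁ − p̂₂ = 0.2490 − 0.7740 = -0.5250.
-0.5250 ± 0.05516 → (-0.5802, -0.4698).

(-0.5802, -0.4698)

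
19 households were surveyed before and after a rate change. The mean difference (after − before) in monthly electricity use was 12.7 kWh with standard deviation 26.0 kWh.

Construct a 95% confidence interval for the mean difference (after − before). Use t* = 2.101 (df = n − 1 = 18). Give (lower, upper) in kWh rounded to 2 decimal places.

Paired design: SE = s_d/√n = 26.0/√19 = 5.9648.
t* = 2.101; margin of error = 2.101 × 5.9648 = 12.5320.
12.7 ± 12.5320 → (0.17, 25.23).

(0.17, 25.23)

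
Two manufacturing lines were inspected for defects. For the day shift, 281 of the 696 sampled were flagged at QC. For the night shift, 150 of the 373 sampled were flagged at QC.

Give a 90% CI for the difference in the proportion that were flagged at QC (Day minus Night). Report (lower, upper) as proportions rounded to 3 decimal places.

p̂₁ = 281/696 = 0.4037 and p̂₂ = 150/373 = 0.4021.
SE₁ = √(p̂₁(1−p̂₁)/n₁) = √(0.4037·0.5963/696) = 0.01860; SE₂ = √(0.4021·0.5979/373) = 0.02539.
Independent samples: SE of the difference = √(SE₁² + SE₂²) = √(0.00034596 + 0.0006446521) = 0.03147.
z* for 90% confidence is 1.645, so the margin of error is 1.645 × 0.03147 = 0.05177.
Point estimate p̂₁ − p̂₂ = 0.4037 − 0.4021 = 0.0016.
0.0016 ± 0.05177 → (-0.050, 0.053).

(-0.050, 0.053)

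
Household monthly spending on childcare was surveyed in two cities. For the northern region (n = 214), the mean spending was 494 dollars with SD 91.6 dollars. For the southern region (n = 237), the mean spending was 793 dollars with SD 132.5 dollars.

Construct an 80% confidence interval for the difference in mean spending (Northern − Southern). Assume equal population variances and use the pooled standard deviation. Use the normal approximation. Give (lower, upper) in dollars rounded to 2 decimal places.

s_p = √[((n₁−1)s₁² + (n₂−1)s₂²)/(n₁+n₂−2)] = √[(213·91.6² + 236·132.5²)/449] = 114.9268.
SE = 114.9268·√(1/214 + 1/237) = 10.8375.
With z* = 1.282, margin = 1.282 × 10.8375 = 13.8937.
x̄₁ − x̄₂ = 494 − 793 = -299.0000; interval -299.0000 ± 13.8937 = (-312.89, -285.11).

(-312.89, -285.11)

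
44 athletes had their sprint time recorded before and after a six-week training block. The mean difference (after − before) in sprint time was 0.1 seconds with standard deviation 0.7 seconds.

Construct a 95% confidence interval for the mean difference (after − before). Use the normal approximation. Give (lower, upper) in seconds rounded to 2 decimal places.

Paired design: SE = s_d/√n = 0.7/√44 = 0.1055.
z* = 1.960; margin of error = 1.960 × 0.1055 = 0.2068.
0.1 ± 0.2068 → (-0.11, 0.31).

(-0.11, 0.31)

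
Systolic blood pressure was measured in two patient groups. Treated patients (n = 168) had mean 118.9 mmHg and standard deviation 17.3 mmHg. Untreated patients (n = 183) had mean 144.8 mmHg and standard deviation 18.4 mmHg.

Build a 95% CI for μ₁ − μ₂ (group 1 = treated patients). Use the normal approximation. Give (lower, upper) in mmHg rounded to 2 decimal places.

(-29.64, -22.16)

SE₁ = s₁/√n₁ = 17.3/√168 = 1.3347; SE₂ = 18.4/√183 = 1.3602.
Independent samples, unequal variances: SE_diff = √(SE₁² + SE₂²) = √(1.78142409 + 1.85014404) = 1.9057.
z* = 1.960, so margin of error = 1.960 × 1.9057 = 3.7352.
Difference in means = 118.9 − 144.8 = -25.9000.
-25.9000 ± 3.7352 → (-29.64, -22.16).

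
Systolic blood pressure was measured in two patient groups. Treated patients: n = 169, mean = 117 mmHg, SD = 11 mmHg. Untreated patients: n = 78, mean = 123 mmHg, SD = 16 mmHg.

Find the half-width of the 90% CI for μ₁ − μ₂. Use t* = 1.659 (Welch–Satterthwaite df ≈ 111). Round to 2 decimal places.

SE₁ = s₁/√n₁ = 11/√169 = 0.8462; SE₂ = 16/√78 = 1.8116.
Independent samples, unequal variances: SE_diff = √(SE₁² + SE₂²) = √(0.71605444 + 3.28189456) = 1.9995.
t* = 1.659, so margin of error = 1.659 × 1.9995 = 3.3172.

3.32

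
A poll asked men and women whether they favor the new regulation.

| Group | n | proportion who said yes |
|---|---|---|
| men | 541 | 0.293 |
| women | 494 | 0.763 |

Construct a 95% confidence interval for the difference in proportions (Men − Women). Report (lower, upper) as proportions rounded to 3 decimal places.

Each SE is √(p̂(1−p̂)/n): √(0.2930·0.7070/541) = 0.01957 and √(0.7630·0.2370/494) = 0.01913.
SE(p̂₁ − p̂₂) = √(SE₁² + SE₂²) = √(0.0003829849 + 0.0003659569) = 0.02737, since the two samples are independent.
At 95% confidence z* = 1.960; margin = 1.960 × 0.02737 = 0.05365.
The difference is 0.2930 − 0.7630 = -0.4700, so the interval is -0.4700 ± 0.05365 = (-0.524, -0.416).

(-0.524, -0.416)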